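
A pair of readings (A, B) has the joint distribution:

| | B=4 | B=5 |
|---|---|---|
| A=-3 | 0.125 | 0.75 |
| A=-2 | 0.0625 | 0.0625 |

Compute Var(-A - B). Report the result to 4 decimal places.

E[A] = -2.875,  E[B] = 4.8125,  E[AB] = -13.875
Var(A) = 8.375 − (-2.875)² = 0.109375;  Var(B) = 23.3125 − (4.8125)² = 0.15234375
Cov(A,B) = -13.875 − (-2.875)(4.8125) = -0.0390625
Var(-A - B) = (-1)²·0.109375 + (-1)²·0.15234375 + 2·(-1)·(-1)·-0.0390625 = 0.18359375

0.1836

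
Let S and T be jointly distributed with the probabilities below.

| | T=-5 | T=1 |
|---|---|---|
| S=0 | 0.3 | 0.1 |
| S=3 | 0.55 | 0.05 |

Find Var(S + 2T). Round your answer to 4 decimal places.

E[S] = 1.8,  E[T] = -4.1,  E[ST] = -8.1
Var(S) = 5.4 − (1.8)² = 2.16;  Var(T) = 21.4 − (-4.1)² = 4.59
Cov(S,T) = -8.1 − (1.8)(-4.1) = -0.72
Var(S + 2T) = (1)²·2.16 + (2)²·4.59 + 2·(1)·(2)·-0.72 = 17.64

17.6400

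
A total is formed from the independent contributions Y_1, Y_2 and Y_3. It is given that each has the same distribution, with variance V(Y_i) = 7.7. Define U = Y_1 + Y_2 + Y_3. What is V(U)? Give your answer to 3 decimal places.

By independence, V(U) = (1)²V(Y_1) + (1)²V(Y_2) + (1)²V(Y_3)
= (1)²·7.7 + (1)²·7.7 + (1)²·7.7 = 23.1

23.100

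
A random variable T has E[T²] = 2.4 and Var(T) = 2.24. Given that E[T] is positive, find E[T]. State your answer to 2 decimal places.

0.40

(E[T])² = E[T²] − Var(T) = 2.4 − 2.24 = 0.16
E[T] = √0.16 = 0.4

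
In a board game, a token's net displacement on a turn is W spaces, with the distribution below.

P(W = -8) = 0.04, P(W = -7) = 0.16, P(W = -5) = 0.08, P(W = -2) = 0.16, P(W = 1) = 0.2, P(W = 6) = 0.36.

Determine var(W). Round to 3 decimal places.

E[W] = (-8)(0.04) + (-7)(0.16) + (-5)(0.08) + (-2)(0.16) + (1)(0.2) + (6)(0.36) = 0.2
E[W²] = (-8)²(0.04) + (-7)²(0.16) + (-5)²(0.08) + (-2)²(0.16) + (1)²(0.2) + (6)²(0.36) = 26.2
var(W) = E[W²] − (E[W])² = 26.2 − (0.2)² = 26.16

26.160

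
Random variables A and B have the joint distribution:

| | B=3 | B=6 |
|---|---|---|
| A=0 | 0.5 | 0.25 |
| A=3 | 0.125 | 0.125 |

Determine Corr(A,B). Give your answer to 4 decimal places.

E[A] = 0.75,  E[B] = 4.125
E[AB] = 3.375
Cov(A,B) = E[AB] − E[A]E[B] = 3.375 − (0.75)(4.125) = 0.28125
Var(A) = 1.6875,  Var(B) = 2.109375
ρ = 0.28125 / √(1.6875·2.109375) ≈ 0.1491

0.1491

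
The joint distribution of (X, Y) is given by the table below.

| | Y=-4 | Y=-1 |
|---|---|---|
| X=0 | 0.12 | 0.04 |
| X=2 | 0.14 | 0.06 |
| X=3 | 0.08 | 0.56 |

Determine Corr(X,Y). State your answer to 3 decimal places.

0.523

E[X] = 2.32,  E[Y] = -2.02
E[XY] = -3.88
cov(X,Y) = E[XY] − E[X]E[Y] = -3.88 − (2.32)(-2.02) = 0.8064
Var(X) = 1.1776,  Var(Y) = 2.0196
ρ = 0.8064 / √(1.1776·2.0196) ≈ 0.523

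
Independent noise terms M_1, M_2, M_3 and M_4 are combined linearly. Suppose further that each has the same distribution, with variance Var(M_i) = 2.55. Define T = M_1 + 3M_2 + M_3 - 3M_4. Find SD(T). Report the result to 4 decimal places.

7.1414

By independence, Var(T) = (1)²Var(M_1) + (3)²Var(M_2) + (1)²Var(M_3) + (-3)²Var(M_4)
= (1)²·2.55 + (3)²·2.55 + (1)²·2.55 + (-3)²·2.55 = 51
SD(T) = √51 ≈ 7.1414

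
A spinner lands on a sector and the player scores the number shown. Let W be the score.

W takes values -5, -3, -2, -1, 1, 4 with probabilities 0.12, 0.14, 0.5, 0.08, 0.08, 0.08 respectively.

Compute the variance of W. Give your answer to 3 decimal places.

E[W] = (-5)(0.12) + (-3)(0.14) + (-2)(0.5) + (-1)(0.08) + (1)(0.08) + (4)(0.08) = -1.7
E[W²] = (-5)²(0.12) + (-3)²(0.14) + (-2)²(0.5) + (-1)²(0.08) + (1)²(0.08) + (4)²(0.08) = 7.7
Var(W) = E[W²] − (E[W])² = 7.7 − (-1.7)² = 4.81

4.810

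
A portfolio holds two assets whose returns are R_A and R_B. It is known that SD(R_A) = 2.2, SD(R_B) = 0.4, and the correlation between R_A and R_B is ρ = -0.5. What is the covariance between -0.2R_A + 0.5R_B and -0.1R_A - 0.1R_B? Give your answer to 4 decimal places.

var(R_A) = (2.2)² = 4.84;  var(R_B) = (0.4)² = 0.16
Cov(R_A,R_B) = ρ·SD(R_A)·SD(R_B) = -0.5·2.2·0.4 = -0.44
Cov(-0.2R_A + 0.5R_B, -0.1R_A - 0.1R_B) = (-0.2)(-0.1)var(R_A) + (0.5)(-0.1)var(R_B) + [(-0.2)(-0.1) + (0.5)(-0.1)]Cov(R_A,R_B)
= 0.02·4.84 + -0.05·0.16 + -0.03·-0.44 = 0.102

0.1020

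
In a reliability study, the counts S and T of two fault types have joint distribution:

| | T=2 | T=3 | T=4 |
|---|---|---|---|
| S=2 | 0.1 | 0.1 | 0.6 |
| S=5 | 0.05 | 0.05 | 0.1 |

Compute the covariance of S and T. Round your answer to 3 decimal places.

E[S] = 2.6,  E[T] = 3.55
E[ST] = 9.05
Cov(S,T) = E[ST] − E[S]E[T] = 9.05 − (2.6)(3.55) = -0.18

-0.180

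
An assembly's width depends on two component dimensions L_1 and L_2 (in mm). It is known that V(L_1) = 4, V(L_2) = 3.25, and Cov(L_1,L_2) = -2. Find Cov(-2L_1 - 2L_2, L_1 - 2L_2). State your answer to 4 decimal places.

Cov(-2L_1 - 2L_2, L_1 - 2L_2) = (-2)(1)V(L_1) + (-2)(-2)V(L_2) + [(-2)(-2) + (-2)(1)]Cov(L_1,L_2)
= -2·4 + 4·3.25 + 2·-2 = 1

1.0000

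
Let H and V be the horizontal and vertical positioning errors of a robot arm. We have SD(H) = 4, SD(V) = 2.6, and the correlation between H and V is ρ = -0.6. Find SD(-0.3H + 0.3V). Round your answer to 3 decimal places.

1.781

Var(H) = (4)² = 16;  Var(V) = (2.6)² = 6.76
Cov(H,V) = ρ·SD(H)·SD(V) = -0.6·4·2.6 = -6.24
Var(-0.3H + 0.3V) = (-0.3)²·Var(H) + (0.3)²·Var(V) + 2·(-0.3)·(0.3)·Cov(H,V)
= 0.09·16 + 0.09·6.76 + -0.18·-6.24 = 3.1716
SD(-0.3H + 0.3V) = √3.1716 ≈ 1.781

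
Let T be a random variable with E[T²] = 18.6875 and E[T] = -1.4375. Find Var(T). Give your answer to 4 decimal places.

16.6211

Var(T) = 18.6875 − (-1.4375)² = 16.62109375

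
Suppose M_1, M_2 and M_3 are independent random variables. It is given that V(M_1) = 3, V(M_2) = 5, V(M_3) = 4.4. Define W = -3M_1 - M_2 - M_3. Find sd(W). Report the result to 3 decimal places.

6.033

By independence, V(W) = (-3)²V(M_1) + (-1)²V(M_2) + (-1)²V(M_3)
= (-3)²·3 + (-1)²·5 + (-1)²·4.4 = 36.4
sd(W) = √36.4 ≈ 6.033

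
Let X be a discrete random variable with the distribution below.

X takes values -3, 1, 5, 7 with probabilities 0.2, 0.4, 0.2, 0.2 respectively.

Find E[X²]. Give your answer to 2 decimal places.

17.00

E[X²] = (-3)²(0.2) + (1)²(0.4) + (5)²(0.2) + (7)²(0.2) = 17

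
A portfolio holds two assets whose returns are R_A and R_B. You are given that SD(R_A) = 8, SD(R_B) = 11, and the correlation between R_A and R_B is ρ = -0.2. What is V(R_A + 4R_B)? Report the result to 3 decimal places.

V(R_A) = (8)² = 64;  V(R_B) = (11)² = 121
cov(R_A,R_B) = ρ·SD(R_A)·SD(R_B) = -0.2·8·11 = -17.6
V(R_A + 4R_B) = (1)²·V(R_A) + (4)²·V(R_B) + 2·(1)·(4)·cov(R_A,R_B)
= 1·64 + 16·121 + 8·-17.6 = 1859.2

1859.200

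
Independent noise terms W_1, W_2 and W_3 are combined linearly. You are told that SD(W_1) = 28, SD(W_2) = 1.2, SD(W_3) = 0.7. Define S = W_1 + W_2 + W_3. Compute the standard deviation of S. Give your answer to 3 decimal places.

28.034

V(W_1) = 784, V(W_2) = 1.44, V(W_3) = 0.49
By independence, V(S) = (1)²V(W_1) + (1)²V(W_2) + (1)²V(W_3)
= (1)²·784 + (1)²·1.44 + (1)²·0.49 = 785.93
SD(S) = √785.93 ≈ 28.034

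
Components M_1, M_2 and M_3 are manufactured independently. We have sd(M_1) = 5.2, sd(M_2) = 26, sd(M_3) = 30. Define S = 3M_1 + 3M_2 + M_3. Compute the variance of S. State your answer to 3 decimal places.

7227.360

Var(M_1) = 27.04, Var(M_2) = 676, Var(M_3) = 900
By independence, Var(S) = (3)²Var(M_1) + (3)²Var(M_2) + (1)²Var(M_3)
= (3)²·27.04 + (3)²·676 + (1)²·900 = 7227.36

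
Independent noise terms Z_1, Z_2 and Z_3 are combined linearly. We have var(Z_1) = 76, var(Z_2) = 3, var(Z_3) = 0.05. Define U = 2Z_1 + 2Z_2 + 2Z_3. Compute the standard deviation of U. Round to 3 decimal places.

17.782

By independence, var(U) = (2)²var(Z_1) + (2)²var(Z_2) + (2)²var(Z_3)
= (2)²·76 + (2)²·3 + (2)²·0.05 = 316.2
σ(U) = √316.2 ≈ 17.782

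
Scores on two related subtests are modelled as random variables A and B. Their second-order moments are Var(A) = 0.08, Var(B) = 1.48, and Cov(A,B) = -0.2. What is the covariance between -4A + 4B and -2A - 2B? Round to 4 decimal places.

Cov(-4A + 4B, -2A - 2B) = (-4)(-2)Var(A) + (4)(-2)Var(B) + [(-4)(-2) + (4)(-2)]Cov(A,B)
= 8·0.08 + -8·1.48 + 0·-0.2 = -11.2

-11.2000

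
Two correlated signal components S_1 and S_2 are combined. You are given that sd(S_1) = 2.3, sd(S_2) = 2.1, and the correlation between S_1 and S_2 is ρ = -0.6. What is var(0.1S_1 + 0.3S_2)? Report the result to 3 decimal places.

0.276

var(S_1) = (2.3)² = 5.29;  var(S_2) = (2.1)² = 4.41
cov(S_1,S_2) = ρ·sd(S_1)·sd(S_2) = -0.6·2.3·2.1 = -2.898
var(0.1S_1 + 0.3S_2) = (0.1)²·var(S_1) + (0.3)²·var(S_2) + 2·(0.1)·(0.3)·cov(S_1,S_2)
= 0.01·5.29 + 0.09·4.41 + 0.06·-2.898 = 0.27592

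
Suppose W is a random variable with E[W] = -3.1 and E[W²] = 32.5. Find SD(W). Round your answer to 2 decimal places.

4.78

Var(W) = 32.5 − (-3.1)² = 22.89
SD(W) = √22.89 ≈ 4.78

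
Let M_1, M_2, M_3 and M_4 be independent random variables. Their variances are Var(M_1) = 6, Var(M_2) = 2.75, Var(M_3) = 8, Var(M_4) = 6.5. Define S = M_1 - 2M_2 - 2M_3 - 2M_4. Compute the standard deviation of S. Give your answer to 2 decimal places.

8.66

By independence, Var(S) = (1)²Var(M_1) + (-2)²Var(M_2) + (-2)²Var(M_3) + (-2)²Var(M_4)
= (1)²·6 + (-2)²·2.75 + (-2)²·8 + (-2)²·6.5 = 75
SD(S) = √75 ≈ 8.66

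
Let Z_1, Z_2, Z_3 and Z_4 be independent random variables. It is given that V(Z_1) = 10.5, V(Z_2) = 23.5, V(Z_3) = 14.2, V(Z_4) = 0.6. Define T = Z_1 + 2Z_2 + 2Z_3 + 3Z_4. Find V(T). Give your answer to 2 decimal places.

By independence, V(T) = (1)²V(Z_1) + (2)²V(Z_2) + (2)²V(Z_3) + (3)²V(Z_4)
= (1)²·10.5 + (2)²·23.5 + (2)²·14.2 + (3)²·0.6 = 166.7

166.70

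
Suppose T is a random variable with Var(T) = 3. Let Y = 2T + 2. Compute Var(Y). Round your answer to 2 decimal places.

Var(2T + 2) = (2)²·Var(T) = 4·3 = 12

12.00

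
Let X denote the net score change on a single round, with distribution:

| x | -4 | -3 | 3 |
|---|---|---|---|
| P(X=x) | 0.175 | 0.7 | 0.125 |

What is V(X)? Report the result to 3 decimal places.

E[X] = (-4)(0.175) + (-3)(0.7) + (3)(0.125) = -2.425
E[X²] = (-4)²(0.175) + (-3)²(0.7) + (3)²(0.125) = 10.225
V(X) = E[X²] − (E[X])² = 10.225 − (-2.425)² = 4.344375

4.344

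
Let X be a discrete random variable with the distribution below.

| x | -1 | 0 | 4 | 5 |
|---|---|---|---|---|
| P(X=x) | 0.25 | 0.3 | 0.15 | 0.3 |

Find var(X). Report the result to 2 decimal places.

6.73

E[X] = (-1)(0.25) + (0)(0.3) + (4)(0.15) + (5)(0.3) = 1.85
E[X²] = (-1)²(0.25) + (0)²(0.3) + (4)²(0.15) + (5)²(0.3) = 10.15
var(X) = E[X²] − (E[X])² = 10.15 − (1.85)² = 6.7275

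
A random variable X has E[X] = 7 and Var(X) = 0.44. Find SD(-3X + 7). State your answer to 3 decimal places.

1.990

Var(-3X + 7) = (-3)²·0.44 = 3.96
SD(-3X + 7) = √3.96 ≈ 1.990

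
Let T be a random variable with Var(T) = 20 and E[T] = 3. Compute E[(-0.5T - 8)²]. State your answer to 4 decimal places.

95.2500

E[-0.5T - 8] = -0.5·3 − 8 = -9.5
Var(-0.5T - 8) = (-0.5)²·20 = 5
E[(-0.5T - 8)²] = Var((-0.5T - 8)) + (E[(-0.5T - 8)])² = 5 + (-9.5)² = 95.25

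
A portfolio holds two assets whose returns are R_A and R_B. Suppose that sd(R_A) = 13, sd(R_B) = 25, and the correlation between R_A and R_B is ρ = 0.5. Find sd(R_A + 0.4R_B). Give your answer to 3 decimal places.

19.975

var(R_A) = (13)² = 169;  var(R_B) = (25)² = 625
Cov(R_A,R_B) = ρ·sd(R_A)·sd(R_B) = 0.5·13·25 = 162.5
var(R_A + 0.4R_B) = (1)²·var(R_A) + (0.4)²·var(R_B) + 2·(1)·(0.4)·Cov(R_A,R_B)
= 1·169 + 0.16·625 + 0.8·162.5 = 399
sd(R_A + 0.4R_B) = √399 ≈ 19.975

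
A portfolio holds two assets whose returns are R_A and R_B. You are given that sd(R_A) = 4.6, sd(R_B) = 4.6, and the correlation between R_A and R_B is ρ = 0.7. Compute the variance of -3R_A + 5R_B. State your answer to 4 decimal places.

Var(R_A) = (4.6)² = 21.16;  Var(R_B) = (4.6)² = 21.16
Cov(R_A,R_B) = ρ·sd(R_A)·sd(R_B) = 0.7·4.6·4.6 = 14.812
Var(-3R_A + 5R_B) = (-3)²·Var(R_A) + (5)²·Var(R_B) + 2·(-3)·(5)·Cov(R_A,R_B)
= 9·21.16 + 25·21.16 + -30·14.812 = 275.08

275.0800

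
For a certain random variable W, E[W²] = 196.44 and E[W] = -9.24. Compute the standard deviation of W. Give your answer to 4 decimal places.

10.5386

Var(W) = 196.44 − (-9.24)² = 111.0624
SD(W) = √111.0624 ≈ 10.5386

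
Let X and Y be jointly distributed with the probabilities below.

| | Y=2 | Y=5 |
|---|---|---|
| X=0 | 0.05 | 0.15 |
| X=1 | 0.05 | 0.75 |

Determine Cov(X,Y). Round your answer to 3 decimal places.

0.090

E[X] = 0.8,  E[Y] = 4.7
E[XY] = 3.85
Cov(X,Y) = E[XY] − E[X]E[Y] = 3.85 − (0.8)(4.7) = 0.09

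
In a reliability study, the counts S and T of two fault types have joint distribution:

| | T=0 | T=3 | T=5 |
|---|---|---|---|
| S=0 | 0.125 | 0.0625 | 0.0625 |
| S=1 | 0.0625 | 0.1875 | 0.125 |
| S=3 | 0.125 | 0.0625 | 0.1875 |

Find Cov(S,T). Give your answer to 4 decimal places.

E[S] = 1.5,  E[T] = 2.8125
E[ST] = 4.5625
Cov(S,T) = E[ST] − E[S]E[T] = 4.5625 − (1.5)(2.8125) = 0.34375

0.3438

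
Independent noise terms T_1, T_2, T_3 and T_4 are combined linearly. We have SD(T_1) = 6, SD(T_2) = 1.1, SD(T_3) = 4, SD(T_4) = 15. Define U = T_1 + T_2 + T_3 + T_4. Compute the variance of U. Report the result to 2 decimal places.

278.21

var(T_1) = 36, var(T_2) = 1.21, var(T_3) = 16, var(T_4) = 225
By independence, var(U) = (1)²var(T_1) + (1)²var(T_2) + (1)²var(T_3) + (1)²var(T_4)
= (1)²·36 + (1)²·1.21 + (1)²·16 + (1)²·225 = 278.21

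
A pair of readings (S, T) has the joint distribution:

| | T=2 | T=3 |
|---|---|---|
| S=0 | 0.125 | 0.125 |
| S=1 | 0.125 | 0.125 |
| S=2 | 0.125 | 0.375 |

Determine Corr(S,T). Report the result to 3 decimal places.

E[S] = 1.25,  E[T] = 2.625
E[ST] = 3.375
cov(S,T) = E[ST] − E[S]E[T] = 3.375 − (1.25)(2.625) = 0.09375
var(S) = 0.6875,  var(T) = 0.234375
ρ = 0.09375 / √(0.6875·0.234375) ≈ 0.234

0.234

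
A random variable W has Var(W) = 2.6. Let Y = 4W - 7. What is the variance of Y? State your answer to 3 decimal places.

41.600

Var(4W - 7) = (4)²·Var(W) = 16·2.6 = 41.6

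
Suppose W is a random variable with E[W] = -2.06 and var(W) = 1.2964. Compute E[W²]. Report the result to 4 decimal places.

E[W²] = var(W) + (E[W])² = 1.2964 + (-2.06)² = 5.54

5.5400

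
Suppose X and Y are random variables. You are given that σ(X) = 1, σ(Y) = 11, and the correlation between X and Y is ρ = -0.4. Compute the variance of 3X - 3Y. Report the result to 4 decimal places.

Var(X) = (1)² = 1;  Var(Y) = (11)² = 121
Cov(X,Y) = ρ·σ(X)·σ(Y) = -0.4·1·11 = -4.4
Var(3X - 3Y) = (3)²·Var(X) + (-3)²·Var(Y) + 2·(3)·(-3)·Cov(X,Y)
= 9·1 + 9·121 + -18·-4.4 = 1177.2

1177.2000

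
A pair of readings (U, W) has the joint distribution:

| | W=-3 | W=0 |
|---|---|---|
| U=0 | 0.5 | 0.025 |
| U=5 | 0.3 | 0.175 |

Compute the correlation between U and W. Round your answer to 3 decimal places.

E[U] = 2.375,  E[W] = -2.4
E[UW] = -4.5
Cov(U,W) = E[UW] − E[U]E[W] = -4.5 − (2.375)(-2.4) = 1.2
var(U) = 6.234375,  var(W) = 1.44
ρ = 1.2 / √(6.234375·1.44) ≈ 0.401

0.401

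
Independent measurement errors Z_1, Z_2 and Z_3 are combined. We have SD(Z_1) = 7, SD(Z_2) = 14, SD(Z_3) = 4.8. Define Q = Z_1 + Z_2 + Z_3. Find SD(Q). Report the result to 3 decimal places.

16.372

V(Z_1) = 49, V(Z_2) = 196, V(Z_3) = 23.04
By independence, V(Q) = (1)²V(Z_1) + (1)²V(Z_2) + (1)²V(Z_3)
= (1)²·49 + (1)²·196 + (1)²·23.04 = 268.04
SD(Q) = √268.04 ≈ 16.372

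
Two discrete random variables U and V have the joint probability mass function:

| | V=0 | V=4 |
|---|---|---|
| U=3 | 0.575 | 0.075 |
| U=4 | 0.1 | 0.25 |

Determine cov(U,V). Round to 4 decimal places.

E[U] = 3.35,  E[V] = 1.3
E[UV] = 4.9
cov(U,V) = E[UV] − E[U]E[V] = 4.9 − (3.35)(1.3) = 0.545

0.5450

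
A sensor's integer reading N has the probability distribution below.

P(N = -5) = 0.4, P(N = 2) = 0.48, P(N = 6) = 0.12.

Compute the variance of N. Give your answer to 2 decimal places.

E[N] = (-5)(0.4) + (2)(0.48) + (6)(0.12) = -0.32
E[N²] = (-5)²(0.4) + (2)²(0.48) + (6)²(0.12) = 16.24
V(N) = E[N²] − (E[N])² = 16.24 − (-0.32)² = 16.1376

16.14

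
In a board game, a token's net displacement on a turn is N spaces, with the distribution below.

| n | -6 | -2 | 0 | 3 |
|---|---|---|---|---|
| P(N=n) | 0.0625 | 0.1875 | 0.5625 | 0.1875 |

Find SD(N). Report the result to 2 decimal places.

E[N] = (-6)(0.0625) + (-2)(0.1875) + (0)(0.5625) + (3)(0.1875) = -0.1875
E[N²] = (-6)²(0.0625) + (-2)²(0.1875) + (0)²(0.5625) + (3)²(0.1875) = 4.6875
Var(N) = E[N²] − (E[N])² = 4.6875 − (-0.1875)² = 4.65234375
SD(N) = √4.65234375 ≈ 2.16

2.16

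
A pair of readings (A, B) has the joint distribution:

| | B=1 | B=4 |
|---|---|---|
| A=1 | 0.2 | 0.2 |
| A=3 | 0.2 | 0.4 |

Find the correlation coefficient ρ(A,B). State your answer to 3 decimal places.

E[A] = 2.2,  E[B] = 2.8
E[AB] = 6.4
Cov(A,B) = E[AB] − E[A]E[B] = 6.4 − (2.2)(2.8) = 0.24
Var(A) = 0.96,  Var(B) = 2.16
ρ = 0.24 / √(0.96·2.16) ≈ 0.167

0.167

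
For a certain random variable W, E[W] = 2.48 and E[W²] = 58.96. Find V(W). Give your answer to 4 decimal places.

52.8096

V(W) = 58.96 − (2.48)² = 52.8096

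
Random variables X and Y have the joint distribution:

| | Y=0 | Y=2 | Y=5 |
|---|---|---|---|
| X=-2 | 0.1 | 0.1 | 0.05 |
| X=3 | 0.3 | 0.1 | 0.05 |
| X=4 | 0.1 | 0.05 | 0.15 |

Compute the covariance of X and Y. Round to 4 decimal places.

0.2625

E[X] = 2.05,  E[Y] = 1.75
E[XY] = 3.85
Cov(X,Y) = E[XY] − E[X]E[Y] = 3.85 − (2.05)(1.75) = 0.2625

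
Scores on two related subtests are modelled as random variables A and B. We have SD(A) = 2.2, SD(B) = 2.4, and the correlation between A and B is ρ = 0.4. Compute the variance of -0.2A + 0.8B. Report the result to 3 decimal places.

3.204

Var(A) = (2.2)² = 4.84;  Var(B) = (2.4)² = 5.76
Cov(A,B) = ρ·SD(A)·SD(B) = 0.4·2.2·2.4 = 2.112
Var(-0.2A + 0.8B) = (-0.2)²·Var(A) + (0.8)²·Var(B) + 2·(-0.2)·(0.8)·Cov(A,B)
= 0.04·4.84 + 0.64·5.76 + -0.32·2.112 = 3.20416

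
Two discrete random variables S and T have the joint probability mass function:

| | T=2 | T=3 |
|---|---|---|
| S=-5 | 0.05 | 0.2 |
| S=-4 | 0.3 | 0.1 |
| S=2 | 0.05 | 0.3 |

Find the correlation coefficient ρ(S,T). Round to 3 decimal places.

E[S] = -2.15,  E[T] = 2.6
E[ST] = -5.1
Cov(S,T) = E[ST] − E[S]E[T] = -5.1 − (-2.15)(2.6) = 0.49
Var(S) = 9.4275,  Var(T) = 0.24
ρ = 0.49 / √(9.4275·0.24) ≈ 0.326

0.326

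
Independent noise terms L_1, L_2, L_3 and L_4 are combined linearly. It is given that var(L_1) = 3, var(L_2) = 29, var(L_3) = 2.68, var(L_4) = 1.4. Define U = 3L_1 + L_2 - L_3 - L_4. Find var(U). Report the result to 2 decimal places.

By independence, var(U) = (3)²var(L_1) + (1)²var(L_2) + (-1)²var(L_3) + (-1)²var(L_4)
= (3)²·3 + (1)²·29 + (-1)²·2.68 + (-1)²·1.4 = 60.08

60.08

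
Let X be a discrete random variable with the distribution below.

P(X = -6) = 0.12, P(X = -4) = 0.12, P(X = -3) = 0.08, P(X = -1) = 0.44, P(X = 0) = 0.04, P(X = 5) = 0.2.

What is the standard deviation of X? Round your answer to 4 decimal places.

E[X] = (-6)(0.12) + (-4)(0.12) + (-3)(0.08) + (-1)(0.44) + (0)(0.04) + (5)(0.2) = -0.88
E[X²] = (-6)²(0.12) + (-4)²(0.12) + (-3)²(0.08) + (-1)²(0.44) + (0)²(0.04) + (5)²(0.2) = 12.4
Var(X) = E[X²] − (E[X])² = 12.4 − (-0.88)² = 11.6256
SD(X) = √11.6256 ≈ 3.4096

3.4096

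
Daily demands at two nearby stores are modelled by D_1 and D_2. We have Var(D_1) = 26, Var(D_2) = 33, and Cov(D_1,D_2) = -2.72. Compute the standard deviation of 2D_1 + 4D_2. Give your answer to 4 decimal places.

Var(2D_1 + 4D_2) = (2)²·Var(D_1) + (4)²·Var(D_2) + 2·(2)·(4)·Cov(D_1,D_2)
= 4·26 + 16·33 + 16·-2.72 = 588.48
sd(2D_1 + 4D_2) = √588.48 ≈ 24.2586

24.2586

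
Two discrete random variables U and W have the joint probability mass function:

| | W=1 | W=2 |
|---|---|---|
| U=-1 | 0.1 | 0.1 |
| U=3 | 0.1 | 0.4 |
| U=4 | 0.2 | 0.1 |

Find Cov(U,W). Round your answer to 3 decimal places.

0.000

E[U] = 2.5,  E[W] = 1.6
E[UW] = 4
Cov(U,W) = E[UW] − E[U]E[W] = 4 − (2.5)(1.6) = 0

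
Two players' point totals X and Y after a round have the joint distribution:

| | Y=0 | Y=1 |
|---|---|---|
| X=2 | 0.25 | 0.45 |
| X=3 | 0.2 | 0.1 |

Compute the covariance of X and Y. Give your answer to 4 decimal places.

E[X] = 2.3,  E[Y] = 0.55
E[XY] = 1.2
Cov(X,Y) = E[XY] − E[X]E[Y] = 1.2 − (2.3)(0.55) = -0.065

-0.0650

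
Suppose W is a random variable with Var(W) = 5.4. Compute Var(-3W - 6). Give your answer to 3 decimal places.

Var(-3W - 6) = (-3)²·Var(W) = 9·5.4 = 48.6

48.600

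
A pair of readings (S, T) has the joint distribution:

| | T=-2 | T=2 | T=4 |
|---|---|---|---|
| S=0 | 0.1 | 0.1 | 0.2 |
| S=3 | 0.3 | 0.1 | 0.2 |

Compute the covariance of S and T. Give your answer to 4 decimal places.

E[S] = 1.8,  E[T] = 1.2
E[ST] = 1.2
cov(S,T) = E[ST] − E[S]E[T] = 1.2 − (1.8)(1.2) = -0.96

-0.9600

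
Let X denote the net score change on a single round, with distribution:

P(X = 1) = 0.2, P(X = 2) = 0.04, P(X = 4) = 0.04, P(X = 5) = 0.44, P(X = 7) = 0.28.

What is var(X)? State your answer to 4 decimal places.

4.5600

E[X] = (1)(0.2) + (2)(0.04) + (4)(0.04) + (5)(0.44) + (7)(0.28) = 4.6
E[X²] = (1)²(0.2) + (2)²(0.04) + (4)²(0.04) + (5)²(0.44) + (7)²(0.28) = 25.72
var(X) = E[X²] − (E[X])² = 25.72 − (4.6)² = 4.56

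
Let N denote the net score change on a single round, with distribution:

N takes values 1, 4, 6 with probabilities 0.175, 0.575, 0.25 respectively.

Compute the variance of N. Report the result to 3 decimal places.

E[N] = (1)(0.175) + (4)(0.575) + (6)(0.25) = 3.975
E[N²] = (1)²(0.175) + (4)²(0.575) + (6)²(0.25) = 18.375
V(N) = E[N²] − (E[N])² = 18.375 − (3.975)² = 2.574375

2.574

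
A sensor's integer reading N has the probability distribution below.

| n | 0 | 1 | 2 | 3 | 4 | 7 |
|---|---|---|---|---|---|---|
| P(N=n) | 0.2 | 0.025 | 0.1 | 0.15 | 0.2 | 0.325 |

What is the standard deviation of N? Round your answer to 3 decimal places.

E[N] = (0)(0.2) + (1)(0.025) + (2)(0.1) + (3)(0.15) + (4)(0.2) + (7)(0.325) = 3.75
E[N²] = (0)²(0.2) + (1)²(0.025) + (2)²(0.1) + (3)²(0.15) + (4)²(0.2) + (7)²(0.325) = 20.9
Var(N) = E[N²] − (E[N])² = 20.9 − (3.75)² = 6.8375
sd(N) = √6.8375 ≈ 2.615

2.615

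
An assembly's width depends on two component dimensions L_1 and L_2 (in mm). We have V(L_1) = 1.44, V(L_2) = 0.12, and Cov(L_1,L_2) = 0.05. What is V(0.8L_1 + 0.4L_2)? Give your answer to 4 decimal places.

V(0.8L_1 + 0.4L_2) = (0.8)²·V(L_1) + (0.4)²·V(L_2) + 2·(0.8)·(0.4)·Cov(L_1,L_2)
= 0.64·1.44 + 0.16·0.12 + 0.64·0.05 = 0.9728

0.9728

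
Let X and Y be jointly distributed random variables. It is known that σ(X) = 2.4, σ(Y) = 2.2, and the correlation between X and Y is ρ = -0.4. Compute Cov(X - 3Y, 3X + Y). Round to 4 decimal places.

19.6560

Var(X) = (2.4)² = 5.76;  Var(Y) = (2.2)² = 4.84
Cov(X,Y) = ρ·σ(X)·σ(Y) = -0.4·2.4·2.2 = -2.112
Cov(X - 3Y, 3X + Y) = (1)(3)Var(X) + (-3)(1)Var(Y) + [(1)(1) + (-3)(3)]Cov(X,Y)
= 3·5.76 + -3·4.84 + -8·-2.112 = 19.656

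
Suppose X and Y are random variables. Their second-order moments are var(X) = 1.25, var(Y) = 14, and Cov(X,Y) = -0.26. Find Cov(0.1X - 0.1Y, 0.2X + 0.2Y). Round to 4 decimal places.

-0.2550

Cov(0.1X - 0.1Y, 0.2X + 0.2Y) = (0.1)(0.2)var(X) + (-0.1)(0.2)var(Y) + [(0.1)(0.2) + (-0.1)(0.2)]Cov(X,Y)
= 0.02·1.25 + -0.02·14 + 0·-0.26 = -0.255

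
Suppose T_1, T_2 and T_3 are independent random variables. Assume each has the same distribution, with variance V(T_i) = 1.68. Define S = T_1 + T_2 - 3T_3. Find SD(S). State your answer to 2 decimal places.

4.30

By independence, V(S) = (1)²V(T_1) + (1)²V(T_2) + (-3)²V(T_3)
= (1)²·1.68 + (1)²·1.68 + (-3)²·1.68 = 18.48
SD(S) = √18.48 ≈ 4.30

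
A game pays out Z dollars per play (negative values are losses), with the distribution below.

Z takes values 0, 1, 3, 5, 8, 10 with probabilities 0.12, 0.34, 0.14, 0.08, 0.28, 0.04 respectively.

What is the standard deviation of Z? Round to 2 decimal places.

E[Z] = (0)(0.12) + (1)(0.34) + (3)(0.14) + (5)(0.08) + (8)(0.28) + (10)(0.04) = 3.8
E[Z²] = (0)²(0.12) + (1)²(0.34) + (3)²(0.14) + (5)²(0.08) + (8)²(0.28) + (10)²(0.04) = 25.52
V(Z) = E[Z²] − (E[Z])² = 25.52 − (3.8)² = 11.08
σ(Z) = √11.08 ≈ 3.33

3.33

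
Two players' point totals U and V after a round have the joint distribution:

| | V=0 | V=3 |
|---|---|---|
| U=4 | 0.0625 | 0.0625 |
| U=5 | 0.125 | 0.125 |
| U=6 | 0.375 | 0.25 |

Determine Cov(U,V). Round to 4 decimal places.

-0.0938

E[U] = 5.5,  E[V] = 1.3125
E[UV] = 7.125
Cov(U,V) = E[UV] − E[U]E[V] = 7.125 − (5.5)(1.3125) = -0.09375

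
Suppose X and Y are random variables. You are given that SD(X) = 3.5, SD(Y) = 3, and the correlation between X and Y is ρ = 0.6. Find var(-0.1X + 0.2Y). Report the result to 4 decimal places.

0.2305

var(X) = (3.5)² = 12.25;  var(Y) = (3)² = 9
Cov(X,Y) = ρ·SD(X)·SD(Y) = 0.6·3.5·3 = 6.3
var(-0.1X + 0.2Y) = (-0.1)²·var(X) + (0.2)²·var(Y) + 2·(-0.1)·(0.2)·Cov(X,Y)
= 0.01·12.25 + 0.04·9 + -0.04·6.3 = 0.2305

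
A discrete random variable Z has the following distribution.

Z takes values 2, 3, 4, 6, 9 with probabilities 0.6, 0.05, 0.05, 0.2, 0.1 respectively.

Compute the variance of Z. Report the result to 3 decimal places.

E[Z] = (2)(0.6) + (3)(0.05) + (4)(0.05) + (6)(0.2) + (9)(0.1) = 3.65
E[Z²] = (2)²(0.6) + (3)²(0.05) + (4)²(0.05) + (6)²(0.2) + (9)²(0.1) = 18.95
V(Z) = E[Z²] − (E[Z])² = 18.95 − (3.65)² = 5.6275

5.628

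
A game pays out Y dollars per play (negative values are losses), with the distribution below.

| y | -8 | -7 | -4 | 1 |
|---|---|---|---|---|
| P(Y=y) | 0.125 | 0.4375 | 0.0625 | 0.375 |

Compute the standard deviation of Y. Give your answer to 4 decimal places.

E[Y] = (-8)(0.125) + (-7)(0.4375) + (-4)(0.0625) + (1)(0.375) = -3.9375
E[Y²] = (-8)²(0.125) + (-7)²(0.4375) + (-4)²(0.0625) + (1)²(0.375) = 30.8125
var(Y) = E[Y²] − (E[Y])² = 30.8125 − (-3.9375)² = 15.30859375
SD(Y) = √15.30859375 ≈ 3.9126

3.9126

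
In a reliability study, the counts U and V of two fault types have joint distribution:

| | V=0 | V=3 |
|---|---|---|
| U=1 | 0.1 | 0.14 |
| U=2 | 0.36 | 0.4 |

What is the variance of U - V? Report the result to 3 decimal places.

E[U] = 1.76,  E[V] = 1.62,  E[UV] = 2.82
Var(U) = 3.28 − (1.76)² = 0.1824;  Var(V) = 4.86 − (1.62)² = 2.2356
Cov(U,V) = 2.82 − (1.76)(1.62) = -0.0312
Var(U - V) = (1)²·0.1824 + (-1)²·2.2356 + 2·(1)·(-1)·-0.0312 = 2.4804

2.480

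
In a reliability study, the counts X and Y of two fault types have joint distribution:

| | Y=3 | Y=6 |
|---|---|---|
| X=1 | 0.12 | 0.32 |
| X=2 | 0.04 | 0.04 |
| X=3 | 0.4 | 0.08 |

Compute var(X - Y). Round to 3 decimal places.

4.682

E[X] = 2.04,  E[Y] = 4.32,  E[XY] = 8.04
var(X) = 5.08 − (2.04)² = 0.9184;  var(Y) = 20.88 − (4.32)² = 2.2176
cov(X,Y) = 8.04 − (2.04)(4.32) = -0.7728
var(X - Y) = (1)²·0.9184 + (-1)²·2.2176 + 2·(1)·(-1)·-0.7728 = 4.6816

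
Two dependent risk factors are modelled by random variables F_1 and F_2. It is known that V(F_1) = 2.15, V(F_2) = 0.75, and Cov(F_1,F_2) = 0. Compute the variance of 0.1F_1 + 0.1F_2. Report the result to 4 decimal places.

0.0290

V(0.1F_1 + 0.1F_2) = (0.1)²·V(F_1) + (0.1)²·V(F_2) + 2·(0.1)·(0.1)·Cov(F_1,F_2)
= 0.01·2.15 + 0.01·0.75 + 0.02·0 = 0.029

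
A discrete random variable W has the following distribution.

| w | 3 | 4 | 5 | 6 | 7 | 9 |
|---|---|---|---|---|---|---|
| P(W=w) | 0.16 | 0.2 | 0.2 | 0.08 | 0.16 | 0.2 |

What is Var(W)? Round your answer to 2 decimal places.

E[W] = (3)(0.16) + (4)(0.2) + (5)(0.2) + (6)(0.08) + (7)(0.16) + (9)(0.2) = 5.68
E[W²] = (3)²(0.16) + (4)²(0.2) + (5)²(0.2) + (6)²(0.08) + (7)²(0.16) + (9)²(0.2) = 36.56
Var(W) = E[W²] − (E[W])² = 36.56 − (5.68)² = 4.2976

4.30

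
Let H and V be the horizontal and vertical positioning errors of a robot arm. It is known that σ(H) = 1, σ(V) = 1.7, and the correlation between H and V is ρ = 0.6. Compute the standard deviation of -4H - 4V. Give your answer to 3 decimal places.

Var(H) = (1)² = 1;  Var(V) = (1.7)² = 2.89
Cov(H,V) = ρ·σ(H)·σ(V) = 0.6·1·1.7 = 1.02
Var(-4H - 4V) = (-4)²·Var(H) + (-4)²·Var(V) + 2·(-4)·(-4)·Cov(H,V)
= 16·1 + 16·2.89 + 32·1.02 = 94.88
σ(-4H - 4V) = √94.88 ≈ 9.741

9.741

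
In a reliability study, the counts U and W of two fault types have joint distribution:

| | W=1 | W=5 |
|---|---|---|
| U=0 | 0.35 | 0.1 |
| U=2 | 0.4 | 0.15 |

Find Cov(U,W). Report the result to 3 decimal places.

E[U] = 1.1,  E[W] = 2
E[UW] = 2.3
Cov(U,W) = E[UW] − E[U]E[W] = 2.3 − (1.1)(2) = 0.1

0.100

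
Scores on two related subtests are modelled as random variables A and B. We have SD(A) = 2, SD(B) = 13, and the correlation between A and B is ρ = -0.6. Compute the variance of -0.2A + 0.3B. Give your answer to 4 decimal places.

var(A) = (2)² = 4;  var(B) = (13)² = 169
Cov(A,B) = ρ·SD(A)·SD(B) = -0.6·2·13 = -15.6
var(-0.2A + 0.3B) = (-0.2)²·var(A) + (0.3)²·var(B) + 2·(-0.2)·(0.3)·Cov(A,B)
= 0.04·4 + 0.09·169 + -0.12·-15.6 = 17.242

17.2420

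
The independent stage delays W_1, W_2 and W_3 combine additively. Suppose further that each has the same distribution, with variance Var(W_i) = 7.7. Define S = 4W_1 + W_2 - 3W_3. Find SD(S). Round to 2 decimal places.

14.15

By independence, Var(S) = (4)²Var(W_1) + (1)²Var(W_2) + (-3)²Var(W_3)
= (4)²·7.7 + (1)²·7.7 + (-3)²·7.7 = 200.2
SD(S) = √200.2 ≈ 14.15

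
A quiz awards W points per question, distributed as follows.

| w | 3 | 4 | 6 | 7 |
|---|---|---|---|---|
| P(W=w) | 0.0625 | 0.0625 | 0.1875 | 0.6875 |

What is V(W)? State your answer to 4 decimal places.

E[W] = (3)(0.0625) + (4)(0.0625) + (6)(0.1875) + (7)(0.6875) = 6.375
E[W²] = (3)²(0.0625) + (4)²(0.0625) + (6)²(0.1875) + (7)²(0.6875) = 42
V(W) = E[W²] − (E[W])² = 42 − (6.375)² = 1.359375

1.3594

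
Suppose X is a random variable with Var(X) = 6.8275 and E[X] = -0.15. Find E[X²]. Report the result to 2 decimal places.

E[X²] = Var(X) + (E[X])² = 6.8275 + (-0.15)² = 6.85

6.85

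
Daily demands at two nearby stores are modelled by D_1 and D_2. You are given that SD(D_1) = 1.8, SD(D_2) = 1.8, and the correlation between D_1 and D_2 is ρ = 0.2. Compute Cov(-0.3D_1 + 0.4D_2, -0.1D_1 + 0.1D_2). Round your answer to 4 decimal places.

Var(D_1) = (1.8)² = 3.24;  Var(D_2) = (1.8)² = 3.24
Cov(D_1,D_2) = ρ·SD(D_1)·SD(D_2) = 0.2·1.8·1.8 = 0.648
Cov(-0.3D_1 + 0.4D_2, -0.1D_1 + 0.1D_2) = (-0.3)(-0.1)Var(D_1) + (0.4)(0.1)Var(D_2) + [(-0.3)(0.1) + (0.4)(-0.1)]Cov(D_1,D_2)
= 0.03·3.24 + 0.04·3.24 + -0.07·0.648 = 0.18144

0.1814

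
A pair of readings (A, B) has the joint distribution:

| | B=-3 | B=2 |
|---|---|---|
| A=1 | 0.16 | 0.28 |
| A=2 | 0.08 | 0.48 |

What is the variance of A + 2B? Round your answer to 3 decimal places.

19.574

E[A] = 1.56,  E[B] = 0.8,  E[AB] = 1.52
var(A) = 2.68 − (1.56)² = 0.2464;  var(B) = 5.2 − (0.8)² = 4.56
cov(A,B) = 1.52 − (1.56)(0.8) = 0.272
var(A + 2B) = (1)²·0.2464 + (2)²·4.56 + 2·(1)·(2)·0.272 = 19.5744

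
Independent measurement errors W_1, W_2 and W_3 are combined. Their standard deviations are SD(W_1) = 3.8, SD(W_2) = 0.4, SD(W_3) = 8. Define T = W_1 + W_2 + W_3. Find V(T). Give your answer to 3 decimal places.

78.600

V(W_1) = 14.44, V(W_2) = 0.16, V(W_3) = 64
By independence, V(T) = (1)²V(W_1) + (1)²V(W_2) + (1)²V(W_3)
= (1)²·14.44 + (1)²·0.16 + (1)²·64 = 78.6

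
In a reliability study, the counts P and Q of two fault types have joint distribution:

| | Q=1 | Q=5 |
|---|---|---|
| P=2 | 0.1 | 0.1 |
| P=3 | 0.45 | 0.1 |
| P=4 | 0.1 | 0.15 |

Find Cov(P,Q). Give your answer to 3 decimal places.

E[P] = 3.05,  E[Q] = 2.4
E[PQ] = 7.45
Cov(P,Q) = E[PQ] − E[P]E[Q] = 7.45 − (3.05)(2.4) = 0.13

0.130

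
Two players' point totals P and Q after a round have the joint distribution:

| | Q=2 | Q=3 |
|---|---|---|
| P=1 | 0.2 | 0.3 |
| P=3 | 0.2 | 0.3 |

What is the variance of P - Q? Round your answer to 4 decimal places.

E[P] = 2,  E[Q] = 2.6,  E[PQ] = 5.2
var(P) = 5 − (2)² = 1;  var(Q) = 7 − (2.6)² = 0.24
Cov(P,Q) = 5.2 − (2)(2.6) = 0
var(P - Q) = (1)²·1 + (-1)²·0.24 + 2·(1)·(-1)·0 = 1.24

1.2400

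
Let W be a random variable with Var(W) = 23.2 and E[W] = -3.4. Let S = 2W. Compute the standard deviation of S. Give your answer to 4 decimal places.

9.6333

Var(2W) = (2)²·23.2 = 92.8
σ(S) = √92.8 ≈ 9.6333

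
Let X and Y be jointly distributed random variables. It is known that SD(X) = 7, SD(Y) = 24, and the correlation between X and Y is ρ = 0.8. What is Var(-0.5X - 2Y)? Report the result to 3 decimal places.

2585.050

Var(X) = (7)² = 49;  Var(Y) = (24)² = 576
Cov(X,Y) = ρ·SD(X)·SD(Y) = 0.8·7·24 = 134.4
Var(-0.5X - 2Y) = (-0.5)²·Var(X) + (-2)²·Var(Y) + 2·(-0.5)·(-2)·Cov(X,Y)
= 0.25·49 + 4·576 + 2·134.4 = 2585.05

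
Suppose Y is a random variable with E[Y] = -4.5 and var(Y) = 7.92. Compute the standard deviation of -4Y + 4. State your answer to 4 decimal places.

var(-4Y + 4) = (-4)²·7.92 = 126.72
σ(-4Y + 4) = √126.72 ≈ 11.2570

11.2570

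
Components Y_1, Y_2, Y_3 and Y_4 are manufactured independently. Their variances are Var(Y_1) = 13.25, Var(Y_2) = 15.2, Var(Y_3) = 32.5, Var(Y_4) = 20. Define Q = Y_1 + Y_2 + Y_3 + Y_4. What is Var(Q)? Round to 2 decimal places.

80.95

By independence, Var(Q) = (1)²Var(Y_1) + (1)²Var(Y_2) + (1)²Var(Y_3) + (1)²Var(Y_4)
= (1)²·13.25 + (1)²·15.2 + (1)²·32.5 + (1)²·20 = 80.95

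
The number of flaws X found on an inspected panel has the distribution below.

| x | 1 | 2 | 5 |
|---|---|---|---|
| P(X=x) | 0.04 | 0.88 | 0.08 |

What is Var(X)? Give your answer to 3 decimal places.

E[X] = (1)(0.04) + (2)(0.88) + (5)(0.08) = 2.2
E[X²] = (1)²(0.04) + (2)²(0.88) + (5)²(0.08) = 5.56
Var(X) = E[X²] − (E[X])² = 5.56 − (2.2)² = 0.72

0.720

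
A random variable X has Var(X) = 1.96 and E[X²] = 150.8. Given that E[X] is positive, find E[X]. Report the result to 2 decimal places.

12.20

(E[X])² = E[X²] − Var(X) = 150.8 − 1.96 = 148.84
E[X] = √148.84 = 12.2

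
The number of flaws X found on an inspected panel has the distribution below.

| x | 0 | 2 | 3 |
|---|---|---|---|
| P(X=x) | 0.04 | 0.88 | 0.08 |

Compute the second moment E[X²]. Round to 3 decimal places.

4.240

E[X²] = (0)²(0.04) + (2)²(0.88) + (3)²(0.08) = 4.24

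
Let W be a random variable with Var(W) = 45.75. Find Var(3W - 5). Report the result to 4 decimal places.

411.7500

Var(3W - 5) = (3)²·Var(W) = 9·45.75 = 411.75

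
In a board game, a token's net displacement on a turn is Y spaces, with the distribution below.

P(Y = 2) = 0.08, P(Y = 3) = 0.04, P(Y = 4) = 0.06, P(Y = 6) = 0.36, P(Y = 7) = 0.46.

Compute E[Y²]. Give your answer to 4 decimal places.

E[Y²] = (2)²(0.08) + (3)²(0.04) + (4)²(0.06) + (6)²(0.36) + (7)²(0.46) = 37.14

37.1400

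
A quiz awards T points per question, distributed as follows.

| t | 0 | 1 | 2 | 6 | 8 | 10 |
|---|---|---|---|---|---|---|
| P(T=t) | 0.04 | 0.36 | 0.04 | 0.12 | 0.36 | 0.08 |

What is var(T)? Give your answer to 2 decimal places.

12.45

E[T] = (0)(0.04) + (1)(0.36) + (2)(0.04) + (6)(0.12) + (8)(0.36) + (10)(0.08) = 4.84
E[T²] = (0)²(0.04) + (1)²(0.36) + (2)²(0.04) + (6)²(0.12) + (8)²(0.36) + (10)²(0.08) = 35.88
var(T) = E[T²] − (E[T])² = 35.88 − (4.84)² = 12.4544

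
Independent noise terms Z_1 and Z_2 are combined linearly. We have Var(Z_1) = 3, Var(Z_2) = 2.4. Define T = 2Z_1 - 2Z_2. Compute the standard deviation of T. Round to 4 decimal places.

4.6476

By independence, Var(T) = (2)²Var(Z_1) + (-2)²Var(Z_2)
= (2)²·3 + (-2)²·2.4 = 21.6
sd(T) = √21.6 ≈ 4.6476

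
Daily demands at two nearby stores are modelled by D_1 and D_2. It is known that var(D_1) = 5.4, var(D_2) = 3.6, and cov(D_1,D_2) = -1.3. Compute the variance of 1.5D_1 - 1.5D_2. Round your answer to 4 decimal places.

var(1.5D_1 - 1.5D_2) = (1.5)²·var(D_1) + (-1.5)²·var(D_2) + 2·(1.5)·(-1.5)·cov(D_1,D_2)
= 2.25·5.4 + 2.25·3.6 + -4.5·-1.3 = 26.1

26.1000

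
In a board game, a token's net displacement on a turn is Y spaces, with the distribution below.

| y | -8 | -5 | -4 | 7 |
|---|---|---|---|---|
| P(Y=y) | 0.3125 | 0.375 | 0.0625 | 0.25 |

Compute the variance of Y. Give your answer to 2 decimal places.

34.36

E[Y] = (-8)(0.3125) + (-5)(0.375) + (-4)(0.0625) + (7)(0.25) = -2.875
E[Y²] = (-8)²(0.3125) + (-5)²(0.375) + (-4)²(0.0625) + (7)²(0.25) = 42.625
Var(Y) = E[Y²] − (E[Y])² = 42.625 − (-2.875)² = 34.359375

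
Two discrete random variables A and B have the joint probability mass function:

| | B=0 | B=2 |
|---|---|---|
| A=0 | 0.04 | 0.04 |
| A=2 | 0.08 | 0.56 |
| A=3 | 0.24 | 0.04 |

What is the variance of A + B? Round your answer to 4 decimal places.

E[A] = 2.12,  E[B] = 1.28,  E[AB] = 2.48
V(A) = 5.08 − (2.12)² = 0.5856;  V(B) = 2.56 − (1.28)² = 0.9216
cov(A,B) = 2.48 − (2.12)(1.28) = -0.2336
V(A + B) = (1)²·0.5856 + (1)²·0.9216 + 2·(1)·(1)·-0.2336 = 1.04

1.0400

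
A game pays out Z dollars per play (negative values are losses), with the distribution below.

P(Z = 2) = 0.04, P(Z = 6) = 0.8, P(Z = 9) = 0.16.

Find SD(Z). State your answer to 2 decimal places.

E[Z] = (2)(0.04) + (6)(0.8) + (9)(0.16) = 6.32
E[Z²] = (2)²(0.04) + (6)²(0.8) + (9)²(0.16) = 41.92
V(Z) = E[Z²] − (E[Z])² = 41.92 − (6.32)² = 1.9776
SD(Z) = √1.9776 ≈ 1.41

1.41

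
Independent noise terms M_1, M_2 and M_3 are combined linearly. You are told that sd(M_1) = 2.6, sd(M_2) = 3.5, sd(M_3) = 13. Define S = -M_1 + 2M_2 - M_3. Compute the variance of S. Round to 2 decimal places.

224.76

Var(M_1) = 6.76, Var(M_2) = 12.25, Var(M_3) = 169
By independence, Var(S) = (-1)²Var(M_1) + (2)²Var(M_2) + (-1)²Var(M_3)
= (-1)²·6.76 + (2)²·12.25 + (-1)²·169 = 224.76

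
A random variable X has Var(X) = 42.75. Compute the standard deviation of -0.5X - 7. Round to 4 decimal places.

Var(-0.5X - 7) = (-0.5)²·42.75 = 10.6875
sd(-0.5X - 7) = √10.6875 ≈ 3.2692

3.2692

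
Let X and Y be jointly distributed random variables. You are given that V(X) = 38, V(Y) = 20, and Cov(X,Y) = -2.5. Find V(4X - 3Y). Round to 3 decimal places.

848.000

V(4X - 3Y) = (4)²·V(X) + (-3)²·V(Y) + 2·(4)·(-3)·Cov(X,Y)
= 16·38 + 9·20 + -24·-2.5 = 848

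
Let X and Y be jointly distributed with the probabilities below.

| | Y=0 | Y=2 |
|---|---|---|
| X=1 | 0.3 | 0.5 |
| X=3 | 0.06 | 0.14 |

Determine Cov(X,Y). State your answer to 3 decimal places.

E[X] = 1.4,  E[Y] = 1.28
E[XY] = 1.84
Cov(X,Y) = E[XY] − E[X]E[Y] = 1.84 − (1.4)(1.28) = 0.048

0.048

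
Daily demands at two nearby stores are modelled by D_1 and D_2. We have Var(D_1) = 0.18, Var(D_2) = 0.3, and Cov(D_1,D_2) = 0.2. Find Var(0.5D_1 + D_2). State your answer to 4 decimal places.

Var(0.5D_1 + D_2) = (0.5)²·Var(D_1) + (1)²·Var(D_2) + 2·(0.5)·(1)·Cov(D_1,D_2)
= 0.25·0.18 + 1·0.3 + 1·0.2 = 0.545

0.5450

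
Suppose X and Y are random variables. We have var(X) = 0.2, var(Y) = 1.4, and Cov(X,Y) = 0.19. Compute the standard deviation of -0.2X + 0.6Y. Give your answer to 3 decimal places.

var(-0.2X + 0.6Y) = (-0.2)²·var(X) + (0.6)²·var(Y) + 2·(-0.2)·(0.6)·Cov(X,Y)
= 0.04·0.2 + 0.36·1.4 + -0.24·0.19 = 0.4664
SD(-0.2X + 0.6Y) = √0.4664 ≈ 0.683

0.683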